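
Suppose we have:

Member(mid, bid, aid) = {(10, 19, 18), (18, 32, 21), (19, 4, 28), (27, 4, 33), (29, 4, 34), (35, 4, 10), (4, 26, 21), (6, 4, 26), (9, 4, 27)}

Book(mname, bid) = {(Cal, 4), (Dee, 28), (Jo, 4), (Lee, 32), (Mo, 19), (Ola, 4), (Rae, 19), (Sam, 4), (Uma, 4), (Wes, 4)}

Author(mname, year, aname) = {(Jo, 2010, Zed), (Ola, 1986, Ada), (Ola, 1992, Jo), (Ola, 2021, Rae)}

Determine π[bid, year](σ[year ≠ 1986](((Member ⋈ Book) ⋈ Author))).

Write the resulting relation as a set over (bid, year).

{(4, 1992), (4, 2010), (4, 2021)}

Natural join on bid: {(10, 19, 18, Mo), (10, 19, 18, Rae), (18, 32, 21, Lee), (19, 4, 28, Cal), (19, 4, 28, Jo), (19, 4, 28, Ola), (19, 4, 28, Sam), (19, 4, 28, Uma), (19, 4, 28, Wes), (27, 4, 33, Cal), (27, 4, 33, Jo), (27, 4, 33, Ola), (27, 4, 33, Sam), (27, 4, 33, Uma), (27, 4, 33, Wes), (29, 4, 34, Cal), (29, 4, 34, Jo), (29, 4, 34, Ola), (29, 4, 34, Sam), (29, 4, 34, Uma), (29, 4, 34, Wes), (35, 4, 10, Cal), (35, 4, 10, Jo), (35, 4, 10, Ola), (35, 4, 10, Sam), (35, 4, 10, Uma), (35, 4, 10, Wes), (6, 4, 26, Cal), (6, 4, 26, Jo), (6, 4, 26, Ola), (6, 4, 26, Sam), (6, 4, 26, Uma), (6, 4, 26, Wes), (9, 4, 27, Cal), (9, 4, 27, Jo), (9, 4, 27, Ola), (9, 4, 27, Sam), (9, 4, 27, Uma), (9, 4, 27, Wes)}
Natural join on mname: {(19, 4, 28, Jo, 2010, Zed), (19, 4, 28, Ola, 1986, Ada), (19, 4, 28, Ola, 1992, Jo), (19, 4, 28, Ola, 2021, Rae), (27, 4, 33, Jo, 2010, Zed), (27, 4, 33, Ola, 1986, Ada), (27, 4, 33, Ola, 1992, Jo), (27, 4, 33, Ola, 2021, Rae), (29, 4, 34, Jo, 2010, Zed), (29, 4, 34, Ola, 1986, Ada), (29, 4, 34, Ola, 1992, Jo), (29, 4, 34, Ola, 2021, Rae), (35, 4, 10, Jo, 2010, Zed), (35, 4, 10, Ola, 1986, Ada), (35, 4, 10, Ola, 1992, Jo), (35, 4, 10, Ola, 2021, Rae), (6, 4, 26, Jo, 2010, Zed), (6, 4, 26, Ola, 1986, Ada), (6, 4, 26, Ola, 1992, Jo), (6, 4, 26, Ola, 2021, Rae), (9, 4, 27, Jo, 2010, Zed), (9, 4, 27, Ola, 1986, Ada), (9, 4, 27, Ola, 1992, Jo), (9, 4, 27, Ola, 2021, Rae)}
Selection year ≠ 1986: {(19, 4, 28, Jo, 2010, Zed), (19, 4, 28, Ola, 1992, Jo), (19, 4, 28, Ola, 2021, Rae), (27, 4, 33, Jo, 2010, Zed), (27, 4, 33, Ola, 1992, Jo), (27, 4, 33, Ola, 2021, Rae), (29, 4, 34, Jo, 2010, Zed), (29, 4, 34, Ola, 1992, Jo), (29, 4, 34, Ola, 2021, Rae), (35, 4, 10, Jo, 2010, Zed), (35, 4, 10, Ola, 1992, Jo), (35, 4, 10, Ola, 2021, Rae), (6, 4, 26, Jo, 2010, Zed), (6, 4, 26, Ola, 1992, Jo), (6, 4, 26, Ola, 2021, Rae), (9, 4, 27, Jo, 2010, Zed), (9, 4, 27, Ola, 1992, Jo), (9, 4, 27, Ola, 2021, Rae)}
π[bid, year]: project onto (bid, year) (15 duplicate(s) eliminated) → {(4, 1992), (4, 2010), (4, 2021)}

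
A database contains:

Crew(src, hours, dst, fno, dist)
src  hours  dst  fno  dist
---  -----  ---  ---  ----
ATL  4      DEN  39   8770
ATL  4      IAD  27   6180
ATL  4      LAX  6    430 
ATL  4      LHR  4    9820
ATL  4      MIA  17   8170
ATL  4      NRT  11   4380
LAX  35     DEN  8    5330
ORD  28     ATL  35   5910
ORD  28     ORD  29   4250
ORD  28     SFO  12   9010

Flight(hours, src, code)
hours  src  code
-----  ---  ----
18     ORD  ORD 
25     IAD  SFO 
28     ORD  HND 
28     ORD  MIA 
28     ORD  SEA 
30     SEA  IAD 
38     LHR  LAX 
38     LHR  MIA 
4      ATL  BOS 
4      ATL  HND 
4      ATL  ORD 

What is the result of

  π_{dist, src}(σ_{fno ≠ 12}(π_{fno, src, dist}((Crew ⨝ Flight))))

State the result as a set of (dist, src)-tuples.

Natural join on src, hours: {(ATL, 4, DEN, 39, 8770, BOS), (ATL, 4, DEN, 39, 8770, HND), (ATL, 4, DEN, 39, 8770, ORD), (ATL, 4, IAD, 27, 6180, BOS), (ATL, 4, IAD, 27, 6180, HND), (ATL, 4, IAD, 27, 6180, ORD), (ATL, 4, LAX, 6, 430, BOS), (ATL, 4, LAX, 6, 430, HND), (ATL, 4, LAX, 6, 430, ORD), (ATL, 4, LHR, 4, 9820, BOS), (ATL, 4, LHR, 4, 9820, HND), (ATL, 4, LHR, 4, 9820, ORD), (ATL, 4, MIA, 17, 8170, BOS), (ATL, 4, MIA, 17, 8170, HND), (ATL, 4, MIA, 17, 8170, ORD), (ATL, 4, NRT, 11, 4380, BOS), (ATL, 4, NRT, 11, 4380, HND), (ATL, 4, NRT, 11, 4380, ORD), (ORD, 28, ATL, 35, 5910, HND), (ORD, 28, ATL, 35, 5910, MIA), (ORD, 28, ATL, 35, 5910, SEA), (ORD, 28, ORD, 29, 4250, HND), (ORD, 28, ORD, 29, 4250, MIA), (ORD, 28, ORD, 29, 4250, SEA), (ORD, 28, SFO, 12, 9010, HND), (ORD, 28, SFO, 12, 9010, MIA), (ORD, 28, SFO, 12, 9010, SEA)}
π_{fno, src, dist} gives {(11, ATL, 4380), (12, ORD, 9010), (17, ATL, 8170), (27, ATL, 6180), (29, ORD, 4250), (35, ORD, 5910), (39, ATL, 8770), (4, ATL, 9820), (6, ATL, 430)} (18 duplicate(s) eliminated).
Filtering on fno ≠ 12 leaves {(11, ATL, 4380), (17, ATL, 8170), (27, ATL, 6180), (29, ORD, 4250), (35, ORD, 5910), (39, ATL, 8770), (4, ATL, 9820), (6, ATL, 430)}.
π_{dist, src} gives {(4250, ORD), (430, ATL), (4380, ATL), (5910, ORD), (6180, ATL), (8170, ATL), (8770, ATL), (9820, ATL)}.

{(4250, ORD), (430, ATL), (4380, ATL), (5910, ORD), (6180, ATL), (8170, ATL), (8770, ATL), (9820, ATL)}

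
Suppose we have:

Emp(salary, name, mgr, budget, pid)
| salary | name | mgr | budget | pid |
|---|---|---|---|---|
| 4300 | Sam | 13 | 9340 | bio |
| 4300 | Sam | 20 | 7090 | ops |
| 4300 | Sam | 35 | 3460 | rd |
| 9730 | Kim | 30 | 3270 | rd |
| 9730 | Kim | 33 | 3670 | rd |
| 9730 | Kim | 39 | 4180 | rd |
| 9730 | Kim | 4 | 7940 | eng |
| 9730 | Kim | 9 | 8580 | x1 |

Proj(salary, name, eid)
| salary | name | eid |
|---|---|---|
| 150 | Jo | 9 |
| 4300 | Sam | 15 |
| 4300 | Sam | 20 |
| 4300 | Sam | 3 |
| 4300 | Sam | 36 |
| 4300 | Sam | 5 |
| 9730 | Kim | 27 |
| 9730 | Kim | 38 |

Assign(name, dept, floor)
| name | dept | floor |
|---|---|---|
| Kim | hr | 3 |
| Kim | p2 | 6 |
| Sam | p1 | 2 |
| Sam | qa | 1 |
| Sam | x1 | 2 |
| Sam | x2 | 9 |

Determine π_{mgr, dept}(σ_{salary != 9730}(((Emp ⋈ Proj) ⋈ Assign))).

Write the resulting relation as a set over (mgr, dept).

{(13, p1), (13, qa), (13, x1), (13, x2), (20, p1), (20, qa), (20, x1), (20, x2), (35, p1), (35, qa), (35, x1), (35, x2)}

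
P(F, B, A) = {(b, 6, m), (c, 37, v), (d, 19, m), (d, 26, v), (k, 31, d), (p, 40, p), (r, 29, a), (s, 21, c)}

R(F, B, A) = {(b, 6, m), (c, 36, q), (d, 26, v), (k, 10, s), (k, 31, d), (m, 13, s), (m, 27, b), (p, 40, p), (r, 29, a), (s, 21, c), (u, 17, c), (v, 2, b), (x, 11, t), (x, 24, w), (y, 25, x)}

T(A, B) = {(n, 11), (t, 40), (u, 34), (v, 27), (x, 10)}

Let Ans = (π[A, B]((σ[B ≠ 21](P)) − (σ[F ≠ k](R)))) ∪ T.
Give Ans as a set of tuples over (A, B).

{(d, 31), (m, 19), (n, 11), (t, 40), (u, 34), (v, 27), (v, 37), (x, 10)}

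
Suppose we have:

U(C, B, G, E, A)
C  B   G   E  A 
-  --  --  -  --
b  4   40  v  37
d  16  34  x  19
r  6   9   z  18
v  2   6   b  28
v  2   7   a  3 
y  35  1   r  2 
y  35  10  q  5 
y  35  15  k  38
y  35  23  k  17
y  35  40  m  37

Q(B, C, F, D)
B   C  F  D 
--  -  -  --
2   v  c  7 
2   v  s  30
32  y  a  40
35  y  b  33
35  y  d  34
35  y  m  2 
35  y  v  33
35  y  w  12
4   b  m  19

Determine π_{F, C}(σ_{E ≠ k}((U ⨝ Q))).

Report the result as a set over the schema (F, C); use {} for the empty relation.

Joining U and Q on C, B yields {(b, 4, 40, v, 37, m, 19), (v, 2, 6, b, 28, c, 7), (v, 2, 6, b, 28, s, 30), (v, 2, 7, a, 3, c, 7), (v, 2, 7, a, 3, s, 30), (y, 35, 1, r, 2, b, 33), (y, 35, 1, r, 2, d, 34), (y, 35, 1, r, 2, m, 2), (y, 35, 1, r, 2, v, 33), (y, 35, 1, r, 2, w, 12), (y, 35, 10, q, 5, b, 33), (y, 35, 10, q, 5, d, 34), (y, 35, 10, q, 5, m, 2), (y, 35, 10, q, 5, v, 33), (y, 35, 10, q, 5, w, 12), (y, 35, 15, k, 38, b, 33), (y, 35, 15, k, 38, d, 34), (y, 35, 15, k, 38, m, 2), (y, 35, 15, k, 38, v, 33), (y, 35, 15, k, 38, w, 12), (y, 35, 23, k, 17, b, 33), (y, 35, 23, k, 17, d, 34), (y, 35, 23, k, 17, m, 2), (y, 35, 23, k, 17, v, 33), (y, 35, 23, k, 17, w, 12), (y, 35, 40, m, 37, b, 33), (y, 35, 40, m, 37, d, 34), (y, 35, 40, m, 37, m, 2), (y, 35, 40, m, 37, v, 33), (y, 35, 40, m, 37, w, 12)}.
σ[E ≠ k]: keep tuples satisfying E ≠ k → {(b, 4, 40, v, 37, m, 19), (v, 2, 6, b, 28, c, 7), (v, 2, 6, b, 28, s, 30), (v, 2, 7, a, 3, c, 7), (v, 2, 7, a, 3, s, 30), (y, 35, 1, r, 2, b, 33), (y, 35, 1, r, 2, d, 34), (y, 35, 1, r, 2, m, 2), (y, 35, 1, r, 2, v, 33), (y, 35, 1, r, 2, w, 12), (y, 35, 10, q, 5, b, 33), (y, 35, 10, q, 5, d, 34), (y, 35, 10, q, 5, m, 2), (y, 35, 10, q, 5, v, 33), (y, 35, 10, q, 5, w, 12), (y, 35, 40, m, 37, b, 33), (y, 35, 40, m, 37, d, 34), (y, 35, 40, m, 37, m, 2), (y, 35, 40, m, 37, v, 33), (y, 35, 40, m, 37, w, 12)}
Projecting to F, C (12 duplicate(s) eliminated): {(b, y), (c, v), (d, y), (m, b), (m, y), (s, v), (v, y), (w, y)}

{(b, y), (c, v), (d, y), (m, b), (m, y), (s, v), (v, y), (w, y)}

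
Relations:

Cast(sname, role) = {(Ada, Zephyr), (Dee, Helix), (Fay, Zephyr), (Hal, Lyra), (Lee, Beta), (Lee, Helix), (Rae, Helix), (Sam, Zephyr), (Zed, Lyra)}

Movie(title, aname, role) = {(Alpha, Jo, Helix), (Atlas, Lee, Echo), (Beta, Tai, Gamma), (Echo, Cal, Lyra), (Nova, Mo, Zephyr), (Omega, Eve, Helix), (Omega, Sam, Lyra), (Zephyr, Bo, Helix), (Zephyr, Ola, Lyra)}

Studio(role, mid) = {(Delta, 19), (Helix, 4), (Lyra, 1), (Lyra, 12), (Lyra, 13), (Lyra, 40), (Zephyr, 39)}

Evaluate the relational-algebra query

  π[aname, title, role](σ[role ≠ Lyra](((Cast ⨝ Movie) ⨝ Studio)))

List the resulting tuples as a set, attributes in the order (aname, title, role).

{(Bo, Zephyr, Helix), (Eve, Omega, Helix), (Jo, Alpha, Helix), (Mo, Nova, Zephyr)}

Cast ⋈ Movie (natural join on role): {(Ada, Zephyr, Nova, Mo), (Dee, Helix, Alpha, Jo), (Dee, Helix, Omega, Eve), (Dee, Helix, Zephyr, Bo), (Fay, Zephyr, Nova, Mo), (Hal, Lyra, Echo, Cal), (Hal, Lyra, Omega, Sam), (Hal, Lyra, Zephyr, Ola), (Lee, Helix, Alpha, Jo), (Lee, Helix, Omega, Eve), (Lee, Helix, Zephyr, Bo), (Rae, Helix, Alpha, Jo), (Rae, Helix, Omega, Eve), (Rae, Helix, Zephyr, Bo), (Sam, Zephyr, Nova, Mo), (Zed, Lyra, Echo, Cal), (Zed, Lyra, Omega, Sam), (Zed, Lyra, Zephyr, Ola)}
(Cast ⨝ Movie) ⋈ Studio (natural join on role): {(Ada, Zephyr, Nova, Mo, 39), (Dee, Helix, Alpha, Jo, 4), (Dee, Helix, Omega, Eve, 4), (Dee, Helix, Zephyr, Bo, 4), (Fay, Zephyr, Nova, Mo, 39), (Hal, Lyra, Echo, Cal, 1), (Hal, Lyra, Echo, Cal, 12), (Hal, Lyra, Echo, Cal, 13), (Hal, Lyra, Echo, Cal, 40), (Hal, Lyra, Omega, Sam, 1), (Hal, Lyra, Omega, Sam, 12), (Hal, Lyra, Omega, Sam, 13), (Hal, Lyra, Omega, Sam, 40), (Hal, Lyra, Zephyr, Ola, 1), (Hal, Lyra, Zephyr, Ola, 12), (Hal, Lyra, Zephyr, Ola, 13), (Hal, Lyra, Zephyr, Ola, 40), (Lee, Helix, Alpha, Jo, 4), (Lee, Helix, Omega, Eve, 4), (Lee, Helix, Zephyr, Bo, 4), (Rae, Helix, Alpha, Jo, 4), (Rae, Helix, Omega, Eve, 4), (Rae, Helix, Zephyr, Bo, 4), (Sam, Zephyr, Nova, Mo, 39), (Zed, Lyra, Echo, Cal, 1), (Zed, Lyra, Echo, Cal, 12), (Zed, Lyra, Echo, Cal, 13), (Zed, Lyra, Echo, Cal, 40), (Zed, Lyra, Omega, Sam, 1), (Zed, Lyra, Omega, Sam, 12), (Zed, Lyra, Omega, Sam, 13), (Zed, Lyra, Omega, Sam, 40), (Zed, Lyra, Zephyr, Ola, 1), (Zed, Lyra, Zephyr, Ola, 12), (Zed, Lyra, Zephyr, Ola, 13), (Zed, Lyra, Zephyr, Ola, 40)}
Apply σ_{role ≠ Lyra}; surviving tuples: {(Ada, Zephyr, Nova, Mo, 39), (Dee, Helix, Alpha, Jo, 4), (Dee, Helix, Omega, Eve, 4), (Dee, Helix, Zephyr, Bo, 4), (Fay, Zephyr, Nova, Mo, 39), (Lee, Helix, Alpha, Jo, 4), (Lee, Helix, Omega, Eve, 4), (Lee, Helix, Zephyr, Bo, 4), (Rae, Helix, Alpha, Jo, 4), (Rae, Helix, Omega, Eve, 4), (Rae, Helix, Zephyr, Bo, 4), (Sam, Zephyr, Nova, Mo, 39)}
Keep only column(s) aname, title, role (8 duplicate(s) eliminated): {(Bo, Zephyr, Helix), (Eve, Omega, Helix), (Jo, Alpha, Helix), (Mo, Nova, Zephyr)}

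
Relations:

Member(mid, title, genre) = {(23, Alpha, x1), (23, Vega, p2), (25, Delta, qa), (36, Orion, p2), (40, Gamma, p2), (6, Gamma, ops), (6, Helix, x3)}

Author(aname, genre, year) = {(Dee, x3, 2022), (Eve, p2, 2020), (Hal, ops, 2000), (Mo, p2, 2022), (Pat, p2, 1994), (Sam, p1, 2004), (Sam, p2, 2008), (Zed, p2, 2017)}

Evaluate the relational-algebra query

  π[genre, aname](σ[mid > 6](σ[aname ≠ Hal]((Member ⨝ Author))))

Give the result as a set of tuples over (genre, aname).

{(p2, Eve), (p2, Mo), (p2, Pat), (p2, Sam), (p2, Zed)}

Joining Member and Author on genre yields {(23, Vega, p2, Eve, 2020), (23, Vega, p2, Mo, 2022), (23, Vega, p2, Pat, 1994), (23, Vega, p2, Sam, 2008), (23, Vega, p2, Zed, 2017), (36, Orion, p2, Eve, 2020), (36, Orion, p2, Mo, 2022), (36, Orion, p2, Pat, 1994), (36, Orion, p2, Sam, 2008), (36, Orion, p2, Zed, 2017), (40, Gamma, p2, Eve, 2020), (40, Gamma, p2, Mo, 2022), (40, Gamma, p2, Pat, 1994), (40, Gamma, p2, Sam, 2008), (40, Gamma, p2, Zed, 2017), (6, Gamma, ops, Hal, 2000), (6, Helix, x3, Dee, 2022)}.
Apply σ_{aname ≠ Hal}; surviving tuples: {(23, Vega, p2, Eve, 2020), (23, Vega, p2, Mo, 2022), (23, Vega, p2, Pat, 1994), (23, Vega, p2, Sam, 2008), (23, Vega, p2, Zed, 2017), (36, Orion, p2, Eve, 2020), (36, Orion, p2, Mo, 2022), (36, Orion, p2, Pat, 1994), (36, Orion, p2, Sam, 2008), (36, Orion, p2, Zed, 2017), (40, Gamma, p2, Eve, 2020), (40, Gamma, p2, Mo, 2022), (40, Gamma, p2, Pat, 1994), (40, Gamma, p2, Sam, 2008), (40, Gamma, p2, Zed, 2017), (6, Helix, x3, Dee, 2022)}
Apply σ_{mid > 6}; surviving tuples: {(23, Vega, p2, Eve, 2020), (23, Vega, p2, Mo, 2022), (23, Vega, p2, Pat, 1994), (23, Vega, p2, Sam, 2008), (23, Vega, p2, Zed, 2017), (36, Orion, p2, Eve, 2020), (36, Orion, p2, Mo, 2022), (36, Orion, p2, Pat, 1994), (36, Orion, p2, Sam, 2008), (36, Orion, p2, Zed, 2017), (40, Gamma, p2, Eve, 2020), (40, Gamma, p2, Mo, 2022), (40, Gamma, p2, Pat, 1994), (40, Gamma, p2, Sam, 2008), (40, Gamma, p2, Zed, 2017)}
π[genre, aname]: project onto (genre, aname) (10 duplicate(s) eliminated) → {(p2, Eve), (p2, Mo), (p2, Pat), (p2, Sam), (p2, Zed)}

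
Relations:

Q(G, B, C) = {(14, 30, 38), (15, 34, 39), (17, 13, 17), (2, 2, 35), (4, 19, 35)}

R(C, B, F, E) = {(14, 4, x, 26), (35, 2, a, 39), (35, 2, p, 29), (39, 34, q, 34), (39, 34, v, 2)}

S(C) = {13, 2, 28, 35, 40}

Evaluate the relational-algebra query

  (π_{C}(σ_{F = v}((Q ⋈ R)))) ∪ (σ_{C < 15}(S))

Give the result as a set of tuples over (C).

{13, 2, 39}

Natural join on B, C: {(15, 34, 39, q, 34), (15, 34, 39, v, 2), (2, 2, 35, a, 39), (2, 2, 35, p, 29)}
Selection F = v: {(15, 34, 39, v, 2)}
π[C]: project onto (C) → {39}
Selection C < 15: {13, 2}
Union: {39} with {13, 2} → {13, 2, 39}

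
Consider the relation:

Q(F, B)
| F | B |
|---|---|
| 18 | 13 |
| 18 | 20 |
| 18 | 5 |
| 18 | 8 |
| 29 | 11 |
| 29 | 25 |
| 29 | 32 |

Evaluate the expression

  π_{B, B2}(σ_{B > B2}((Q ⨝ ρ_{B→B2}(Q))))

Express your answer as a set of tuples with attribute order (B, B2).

{(13, 5), (13, 8), (20, 13), (20, 5), (20, 8), (25, 11), (32, 11), (32, 25), (8, 5)}

ρ[B→B2]: schema becomes (F, B2); tuples unchanged.
Q ⋈ ρ_{B→B2}(Q) (natural join on F): {(18, 13, 13), (18, 13, 20), (18, 13, 5), (18, 13, 8), (18, 20, 13), (18, 20, 20), (18, 20, 5), (18, 20, 8), (18, 5, 13), (18, 5, 20), (18, 5, 5), (18, 5, 8), (18, 8, 13), (18, 8, 20), (18, 8, 5), (18, 8, 8), (29, 11, 11), (29, 11, 25), (29, 11, 32), (29, 25, 11), (29, 25, 25), (29, 25, 32), (29, 32, 11), (29, 32, 25), (29, 32, 32)}
Selection B > B2: {(18, 13, 5), (18, 13, 8), (18, 20, 13), (18, 20, 5), (18, 20, 8), (18, 8, 5), (29, 25, 11), (29, 32, 11), (29, 32, 25)}
π_{B, B2} gives {(13, 5), (13, 8), (20, 13), (20, 5), (20, 8), (25, 11), (32, 11), (32, 25), (8, 5)}.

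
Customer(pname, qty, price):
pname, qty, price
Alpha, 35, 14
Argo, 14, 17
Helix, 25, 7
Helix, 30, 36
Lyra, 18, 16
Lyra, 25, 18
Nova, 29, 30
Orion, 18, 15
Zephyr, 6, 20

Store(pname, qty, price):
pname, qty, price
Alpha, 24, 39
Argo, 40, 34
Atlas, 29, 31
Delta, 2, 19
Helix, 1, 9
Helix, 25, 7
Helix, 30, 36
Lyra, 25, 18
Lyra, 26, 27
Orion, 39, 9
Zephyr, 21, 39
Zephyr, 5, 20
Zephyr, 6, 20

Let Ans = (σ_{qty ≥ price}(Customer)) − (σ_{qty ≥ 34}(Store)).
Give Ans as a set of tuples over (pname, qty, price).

{(Alpha, 35, 14), (Helix, 25, 7), (Lyra, 18, 16), (Lyra, 25, 18), (Orion, 18, 15)}

Selection qty ≥ price: {(Alpha, 35, 14), (Helix, 25, 7), (Lyra, 18, 16), (Lyra, 25, 18), (Orion, 18, 15)}
Selection qty ≥ 34: {(Argo, 40, 34), (Orion, 39, 9)}
Set difference of the two operands is {(Alpha, 35, 14), (Helix, 25, 7), (Lyra, 18, 16), (Lyra, 25, 18), (Orion, 18, 15)}.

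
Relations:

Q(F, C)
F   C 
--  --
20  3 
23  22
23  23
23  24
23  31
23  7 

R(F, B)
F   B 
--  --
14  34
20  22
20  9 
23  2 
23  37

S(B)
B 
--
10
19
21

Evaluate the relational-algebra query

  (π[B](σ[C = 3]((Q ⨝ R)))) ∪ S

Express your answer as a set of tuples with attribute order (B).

{10, 19, 21, 22, 9}

Joining Q and R on F yields {(20, 3, 22), (20, 3, 9), (23, 22, 2), (23, 22, 37), (23, 23, 2), (23, 23, 37), (23, 24, 2), (23, 24, 37), (23, 31, 2), (23, 31, 37), (23, 7, 2), (23, 7, 37)}.
σ[C = 3]: keep tuples satisfying C = 3 → {(20, 3, 22), (20, 3, 9)}
π[B]: project onto (B) → {22, 9}
Taking the union: {10, 19, 21, 22, 9}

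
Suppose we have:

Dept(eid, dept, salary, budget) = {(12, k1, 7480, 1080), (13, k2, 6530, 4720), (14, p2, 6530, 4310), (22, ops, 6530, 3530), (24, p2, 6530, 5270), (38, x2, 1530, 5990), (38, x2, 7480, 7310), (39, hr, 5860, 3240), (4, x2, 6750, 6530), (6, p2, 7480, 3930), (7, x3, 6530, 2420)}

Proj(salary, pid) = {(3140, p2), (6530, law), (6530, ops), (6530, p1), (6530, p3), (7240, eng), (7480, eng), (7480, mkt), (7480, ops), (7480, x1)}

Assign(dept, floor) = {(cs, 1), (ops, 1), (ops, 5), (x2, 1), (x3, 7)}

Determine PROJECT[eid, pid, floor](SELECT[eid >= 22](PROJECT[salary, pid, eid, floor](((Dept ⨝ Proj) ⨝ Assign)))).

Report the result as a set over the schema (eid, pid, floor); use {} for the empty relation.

{(22, law, 1), (22, law, 5), (22, ops, 1), (22, ops, 5), (22, p1, 1), (22, p1, 5), (22, p3, 1), (22, p3, 5), (38, eng, 1), (38, mkt, 1), (38, ops, 1), (38, x1, 1)}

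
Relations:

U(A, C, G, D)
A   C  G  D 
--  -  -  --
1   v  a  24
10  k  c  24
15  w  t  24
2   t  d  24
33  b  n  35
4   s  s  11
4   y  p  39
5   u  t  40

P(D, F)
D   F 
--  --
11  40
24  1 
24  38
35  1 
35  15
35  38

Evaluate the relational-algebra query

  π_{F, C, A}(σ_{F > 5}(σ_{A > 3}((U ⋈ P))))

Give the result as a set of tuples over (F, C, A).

{(15, b, 33), (38, b, 33), (38, k, 10), (38, w, 15), (40, s, 4)}

Natural join on D: {(1, v, a, 24, 1), (1, v, a, 24, 38), (10, k, c, 24, 1), (10, k, c, 24, 38), (15, w, t, 24, 1), (15, w, t, 24, 38), (2, t, d, 24, 1), (2, t, d, 24, 38), (33, b, n, 35, 1), (33, b, n, 35, 15), (33, b, n, 35, 38), (4, s, s, 11, 40)}
Filtering on A > 3 leaves {(10, k, c, 24, 1), (10, k, c, 24, 38), (15, w, t, 24, 1), (15, w, t, 24, 38), (33, b, n, 35, 1), (33, b, n, 35, 15), (33, b, n, 35, 38), (4, s, s, 11, 40)}.
Filtering on F > 5 leaves {(10, k, c, 24, 38), (15, w, t, 24, 38), (33, b, n, 35, 15), (33, b, n, 35, 38), (4, s, s, 11, 40)}.
Projecting to F, C, A: {(15, b, 33), (38, b, 33), (38, k, 10), (38, w, 15), (40, s, 4)}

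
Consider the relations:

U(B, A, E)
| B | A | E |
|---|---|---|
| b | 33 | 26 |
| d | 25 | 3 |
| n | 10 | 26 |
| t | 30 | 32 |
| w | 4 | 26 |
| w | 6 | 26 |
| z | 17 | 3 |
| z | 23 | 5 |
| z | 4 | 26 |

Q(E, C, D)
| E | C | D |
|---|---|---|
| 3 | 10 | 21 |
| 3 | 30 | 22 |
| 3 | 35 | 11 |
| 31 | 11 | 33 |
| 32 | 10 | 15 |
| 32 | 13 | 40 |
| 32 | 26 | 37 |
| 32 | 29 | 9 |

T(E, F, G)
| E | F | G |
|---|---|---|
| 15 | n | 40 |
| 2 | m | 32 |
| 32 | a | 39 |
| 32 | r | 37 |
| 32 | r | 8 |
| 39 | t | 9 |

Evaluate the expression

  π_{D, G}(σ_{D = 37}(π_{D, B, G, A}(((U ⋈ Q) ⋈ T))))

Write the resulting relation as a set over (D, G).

{(37, 37), (37, 39), (37, 8)}

U ⋈ Q (natural join on E): {(d, 25, 3, 10, 21), (d, 25, 3, 30, 22), (d, 25, 3, 35, 11), (t, 30, 32, 10, 15), (t, 30, 32, 13, 40), (t, 30, 32, 26, 37), (t, 30, 32, 29, 9), (z, 17, 3, 10, 21), (z, 17, 3, 30, 22), (z, 17, 3, 35, 11)}
(U ⋈ Q) ⋈ T (natural join on E): {(t, 30, 32, 10, 15, a, 39), (t, 30, 32, 10, 15, r, 37), (t, 30, 32, 10, 15, r, 8), (t, 30, 32, 13, 40, a, 39), (t, 30, 32, 13, 40, r, 37), (t, 30, 32, 13, 40, r, 8), (t, 30, 32, 26, 37, a, 39), (t, 30, 32, 26, 37, r, 37), (t, 30, 32, 26, 37, r, 8), (t, 30, 32, 29, 9, a, 39), (t, 30, 32, 29, 9, r, 37), (t, 30, 32, 29, 9, r, 8)}
Keep only column(s) D, B, G, A: {(15, t, 37, 30), (15, t, 39, 30), (15, t, 8, 30), (37, t, 37, 30), (37, t, 39, 30), (37, t, 8, 30), (40, t, 37, 30), (40, t, 39, 30), (40, t, 8, 30), (9, t, 37, 30), (9, t, 39, 30), (9, t, 8, 30)}
σ[D = 37]: keep tuples satisfying D = 37 → {(37, t, 37, 30), (37, t, 39, 30), (37, t, 8, 30)}
Keep only column(s) D, G: {(37, 37), (37, 39), (37, 8)}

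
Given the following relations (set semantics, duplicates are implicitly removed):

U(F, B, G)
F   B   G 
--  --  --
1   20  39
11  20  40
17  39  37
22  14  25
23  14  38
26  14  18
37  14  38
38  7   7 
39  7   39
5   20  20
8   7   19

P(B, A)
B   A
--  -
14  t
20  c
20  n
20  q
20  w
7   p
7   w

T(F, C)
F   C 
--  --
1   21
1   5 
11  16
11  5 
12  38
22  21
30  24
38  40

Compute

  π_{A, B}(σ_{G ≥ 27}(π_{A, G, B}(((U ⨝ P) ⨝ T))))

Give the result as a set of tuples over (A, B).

Joining U and P on B yields {(1, 20, 39, c), (1, 20, 39, n), (1, 20, 39, q), (1, 20, 39, w), (11, 20, 40, c), (11, 20, 40, n), (11, 20, 40, q), (11, 20, 40, w), (22, 14, 25, t), (23, 14, 38, t), (26, 14, 18, t), (37, 14, 38, t), (38, 7, 7, p), (38, 7, 7, w), (39, 7, 39, p), (39, 7, 39, w), (5, 20, 20, c), (5, 20, 20, n), (5, 20, 20, q), (5, 20, 20, w), (8, 7, 19, p), (8, 7, 19, w)}.
Joining (U ⨝ P) and T on F yields {(1, 20, 39, c, 21), (1, 20, 39, c, 5), (1, 20, 39, n, 21), (1, 20, 39, n, 5), (1, 20, 39, q, 21), (1, 20, 39, q, 5), (1, 20, 39, w, 21), (1, 20, 39, w, 5), (11, 20, 40, c, 16), (11, 20, 40, c, 5), (11, 20, 40, n, 16), (11, 20, 40, n, 5), (11, 20, 40, q, 16), (11, 20, 40, q, 5), (11, 20, 40, w, 16), (11, 20, 40, w, 5), (22, 14, 25, t, 21), (38, 7, 7, p, 40), (38, 7, 7, w, 40)}.
π_{A, G, B} gives {(c, 39, 20), (c, 40, 20), (n, 39, 20), (n, 40, 20), (p, 7, 7), (q, 39, 20), (q, 40, 20), (t, 25, 14), (w, 39, 20), (w, 40, 20), (w, 7, 7)} (8 duplicate(s) eliminated).
Selection G ≥ 27: {(c, 39, 20), (c, 40, 20), (n, 39, 20), (n, 40, 20), (q, 39, 20), (q, 40, 20), (w, 39, 20), (w, 40, 20)}
π_{A, B} gives {(c, 20), (n, 20), (q, 20), (w, 20)} (4 duplicate(s) eliminated).

{(c, 20), (n, 20), (q, 20), (w, 20)}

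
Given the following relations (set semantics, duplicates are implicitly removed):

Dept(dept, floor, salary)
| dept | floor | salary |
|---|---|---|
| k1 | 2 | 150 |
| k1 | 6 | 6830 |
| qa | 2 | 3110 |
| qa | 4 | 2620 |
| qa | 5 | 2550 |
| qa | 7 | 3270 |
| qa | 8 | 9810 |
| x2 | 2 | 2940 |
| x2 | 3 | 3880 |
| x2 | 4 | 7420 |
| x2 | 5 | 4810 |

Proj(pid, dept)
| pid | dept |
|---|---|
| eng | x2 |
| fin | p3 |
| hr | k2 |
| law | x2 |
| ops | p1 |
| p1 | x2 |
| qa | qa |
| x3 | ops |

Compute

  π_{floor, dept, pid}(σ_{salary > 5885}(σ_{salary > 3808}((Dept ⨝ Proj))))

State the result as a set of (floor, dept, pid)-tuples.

{(4, x2, eng), (4, x2, law), (4, x2, p1), (8, qa, qa)}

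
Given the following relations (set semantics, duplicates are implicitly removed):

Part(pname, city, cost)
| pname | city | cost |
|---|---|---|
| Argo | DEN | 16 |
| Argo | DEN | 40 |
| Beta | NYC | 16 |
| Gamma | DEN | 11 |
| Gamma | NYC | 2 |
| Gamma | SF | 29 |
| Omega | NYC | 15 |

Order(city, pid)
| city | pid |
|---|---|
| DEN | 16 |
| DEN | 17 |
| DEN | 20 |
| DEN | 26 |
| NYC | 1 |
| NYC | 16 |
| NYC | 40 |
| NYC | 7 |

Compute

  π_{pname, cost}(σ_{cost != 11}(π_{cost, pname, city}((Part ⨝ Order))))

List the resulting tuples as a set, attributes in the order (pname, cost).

{(Argo, 16), (Argo, 40), (Beta, 16), (Gamma, 2), (Omega, 15)}

Natural join on city: {(Argo, DEN, 16, 16), (Argo, DEN, 16, 17), (Argo, DEN, 16, 20), (Argo, DEN, 16, 26), (Argo, DEN, 40, 16), (Argo, DEN, 40, 17), (Argo, DEN, 40, 20), (Argo, DEN, 40, 26), (Beta, NYC, 16, 1), (Beta, NYC, 16, 16), (Beta, NYC, 16, 40), (Beta, NYC, 16, 7), (Gamma, DEN, 11, 16), (Gamma, DEN, 11, 17), (Gamma, DEN, 11, 20), (Gamma, DEN, 11, 26), (Gamma, NYC, 2, 1), (Gamma, NYC, 2, 16), (Gamma, NYC, 2, 40), (Gamma, NYC, 2, 7), (Omega, NYC, 15, 1), (Omega, NYC, 15, 16), (Omega, NYC, 15, 40), (Omega, NYC, 15, 7)}
π[cost, pname, city]: project onto (cost, pname, city) (18 duplicate(s) eliminated) → {(11, Gamma, DEN), (15, Omega, NYC), (16, Argo, DEN), (16, Beta, NYC), (2, Gamma, NYC), (40, Argo, DEN)}
Apply σ_{cost != 11}; surviving tuples: {(15, Omega, NYC), (16, Argo, DEN), (16, Beta, NYC), (2, Gamma, NYC), (40, Argo, DEN)}
π[pname, cost]: project onto (pname, cost) → {(Argo, 16), (Argo, 40), (Beta, 16), (Gamma, 2), (Omega, 15)}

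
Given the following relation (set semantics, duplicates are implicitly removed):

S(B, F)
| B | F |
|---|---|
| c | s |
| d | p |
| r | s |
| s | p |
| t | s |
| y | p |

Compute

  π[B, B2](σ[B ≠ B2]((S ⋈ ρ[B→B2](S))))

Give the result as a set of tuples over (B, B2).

ρ[B→B2]: schema becomes (B2, F); tuples unchanged.
Natural join on F: {(c, s, c), (c, s, r), (c, s, t), (d, p, d), (d, p, s), (d, p, y), (r, s, c), (r, s, r), (r, s, t), (s, p, d), (s, p, s), (s, p, y), (t, s, c), (t, s, r), (t, s, t), (y, p, d), (y, p, s), (y, p, y)}
Apply σ_{B ≠ B2}; surviving tuples: {(c, s, r), (c, s, t), (d, p, s), (d, p, y), (r, s, c), (r, s, t), (s, p, d), (s, p, y), (t, s, c), (t, s, r), (y, p, d), (y, p, s)}
Projecting to B, B2: {(c, r), (c, t), (d, s), (d, y), (r, c), (r, t), (s, d), (s, y), (t, c), (t, r), (y, d), (y, s)}

{(c, r), (c, t), (d, s), (d, y), (r, c), (r, t), (s, d), (s, y), (t, c), (t, r), (y, d), (y, s)}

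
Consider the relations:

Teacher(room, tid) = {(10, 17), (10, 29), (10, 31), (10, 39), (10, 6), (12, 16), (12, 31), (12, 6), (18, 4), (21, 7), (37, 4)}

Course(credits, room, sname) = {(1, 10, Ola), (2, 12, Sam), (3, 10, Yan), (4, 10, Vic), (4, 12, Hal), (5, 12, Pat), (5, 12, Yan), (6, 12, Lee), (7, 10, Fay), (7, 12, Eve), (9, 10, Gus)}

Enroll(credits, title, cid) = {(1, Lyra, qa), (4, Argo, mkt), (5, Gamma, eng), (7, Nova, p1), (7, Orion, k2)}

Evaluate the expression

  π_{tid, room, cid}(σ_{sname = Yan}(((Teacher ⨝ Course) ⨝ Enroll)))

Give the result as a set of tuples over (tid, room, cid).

Teacher ⋈ Course (natural join on room): {(10, 17, 1, Ola), (10, 17, 3, Yan), (10, 17, 4, Vic), (10, 17, 7, Fay), (10, 17, 9, Gus), (10, 29, 1, Ola), (10, 29, 3, Yan), (10, 29, 4, Vic), (10, 29, 7, Fay), (10, 29, 9, Gus), (10, 31, 1, Ola), (10, 31, 3, Yan), (10, 31, 4, Vic), (10, 31, 7, Fay), (10, 31, 9, Gus), (10, 39, 1, Ola), (10, 39, 3, Yan), (10, 39, 4, Vic), (10, 39, 7, Fay), (10, 39, 9, Gus), (10, 6, 1, Ola), (10, 6, 3, Yan), (10, 6, 4, Vic), (10, 6, 7, Fay), (10, 6, 9, Gus), (12, 16, 2, Sam), (12, 16, 4, Hal), (12, 16, 5, Pat), (12, 16, 5, Yan), (12, 16, 6, Lee), (12, 16, 7, Eve), (12, 31, 2, Sam), (12, 31, 4, Hal), (12, 31, 5, Pat), (12, 31, 5, Yan), (12, 31, 6, Lee), (12, 31, 7, Eve), (12, 6, 2, Sam), (12, 6, 4, Hal), (12, 6, 5, Pat), (12, 6, 5, Yan), (12, 6, 6, Lee), (12, 6, 7, Eve)}
(Teacher ⨝ Course) ⋈ Enroll (natural join on credits): {(10, 17, 1, Ola, Lyra, qa), (10, 17, 4, Vic, Argo, mkt), (10, 17, 7, Fay, Nova, p1), (10, 17, 7, Fay, Orion, k2), (10, 29, 1, Ola, Lyra, qa), (10, 29, 4, Vic, Argo, mkt), (10, 29, 7, Fay, Nova, p1), (10, 29, 7, Fay, Orion, k2), (10, 31, 1, Ola, Lyra, qa), (10, 31, 4, Vic, Argo, mkt), (10, 31, 7, Fay, Nova, p1), (10, 31, 7, Fay, Orion, k2), (10, 39, 1, Ola, Lyra, qa), (10, 39, 4, Vic, Argo, mkt), (10, 39, 7, Fay, Nova, p1), (10, 39, 7, Fay, Orion, k2), (10, 6, 1, Ola, Lyra, qa), (10, 6, 4, Vic, Argo, mkt), (10, 6, 7, Fay, Nova, p1), (10, 6, 7, Fay, Orion, k2), (12, 16, 4, Hal, Argo, mkt), (12, 16, 5, Pat, Gamma, eng), (12, 16, 5, Yan, Gamma, eng), (12, 16, 7, Eve, Nova, p1), (12, 16, 7, Eve, Orion, k2), (12, 31, 4, Hal, Argo, mkt), (12, 31, 5, Pat, Gamma, eng), (12, 31, 5, Yan, Gamma, eng), (12, 31, 7, Eve, Nova, p1), (12, 31, 7, Eve, Orion, k2), (12, 6, 4, Hal, Argo, mkt), (12, 6, 5, Pat, Gamma, eng), (12, 6, 5, Yan, Gamma, eng), (12, 6, 7, Eve, Nova, p1), (12, 6, 7, Eve, Orion, k2)}
Apply σ_{sname = Yan}; surviving tuples: {(12, 16, 5, Yan, Gamma, eng), (12, 31, 5, Yan, Gamma, eng), (12, 6, 5, Yan, Gamma, eng)}
π_{tid, room, cid} gives {(16, 12, eng), (31, 12, eng), (6, 12, eng)}.

{(16, 12, eng), (31, 12, eng), (6, 12, eng)}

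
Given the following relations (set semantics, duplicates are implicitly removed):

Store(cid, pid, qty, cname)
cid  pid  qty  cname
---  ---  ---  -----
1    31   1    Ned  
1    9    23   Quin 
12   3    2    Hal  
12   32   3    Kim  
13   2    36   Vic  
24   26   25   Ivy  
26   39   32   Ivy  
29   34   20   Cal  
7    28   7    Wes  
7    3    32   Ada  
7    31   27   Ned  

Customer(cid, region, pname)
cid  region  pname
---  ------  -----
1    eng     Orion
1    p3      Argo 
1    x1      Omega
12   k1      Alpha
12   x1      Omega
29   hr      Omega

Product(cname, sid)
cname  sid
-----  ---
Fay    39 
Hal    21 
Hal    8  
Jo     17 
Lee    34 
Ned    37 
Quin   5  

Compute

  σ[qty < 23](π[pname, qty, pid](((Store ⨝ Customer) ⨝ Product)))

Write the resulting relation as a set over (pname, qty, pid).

Joining Store and Customer on cid yields {(1, 31, 1, Ned, eng, Orion), (1, 31, 1, Ned, p3, Argo), (1, 31, 1, Ned, x1, Omega), (1, 9, 23, Quin, eng, Orion), (1, 9, 23, Quin, p3, Argo), (1, 9, 23, Quin, x1, Omega), (12, 3, 2, Hal, k1, Alpha), (12, 3, 2, Hal, x1, Omega), (12, 32, 3, Kim, k1, Alpha), (12, 32, 3, Kim, x1, Omega), (29, 34, 20, Cal, hr, Omega)}.
Joining (Store ⨝ Customer) and Product on cname yields {(1, 31, 1, Ned, eng, Orion, 37), (1, 31, 1, Ned, p3, Argo, 37), (1, 31, 1, Ned, x1, Omega, 37), (1, 9, 23, Quin, eng, Orion, 5), (1, 9, 23, Quin, p3, Argo, 5), (1, 9, 23, Quin, x1, Omega, 5), (12, 3, 2, Hal, k1, Alpha, 21), (12, 3, 2, Hal, k1, Alpha, 8), (12, 3, 2, Hal, x1, Omega, 21), (12, 3, 2, Hal, x1, Omega, 8)}.
Keep only column(s) pname, qty, pid (2 duplicate(s) eliminated): {(Alpha, 2, 3), (Argo, 1, 31), (Argo, 23, 9), (Omega, 1, 31), (Omega, 2, 3), (Omega, 23, 9), (Orion, 1, 31), (Orion, 23, 9)}
Apply σ_{qty < 23}; surviving tuples: {(Alpha, 2, 3), (Argo, 1, 31), (Omega, 1, 31), (Omega, 2, 3), (Orion, 1, 31)}

{(Alpha, 2, 3), (Argo, 1, 31), (Omega, 1, 31), (Omega, 2, 3), (Orion, 1, 31)}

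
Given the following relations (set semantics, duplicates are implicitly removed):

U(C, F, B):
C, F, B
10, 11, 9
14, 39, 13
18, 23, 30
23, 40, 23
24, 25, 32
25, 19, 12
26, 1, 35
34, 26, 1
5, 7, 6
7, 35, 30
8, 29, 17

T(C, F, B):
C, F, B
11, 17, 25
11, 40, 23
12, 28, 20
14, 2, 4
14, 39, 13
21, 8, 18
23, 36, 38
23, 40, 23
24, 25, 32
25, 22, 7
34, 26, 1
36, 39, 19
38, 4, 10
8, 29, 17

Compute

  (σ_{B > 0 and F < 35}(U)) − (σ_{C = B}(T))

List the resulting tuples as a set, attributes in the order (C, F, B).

{(10, 11, 9), (18, 23, 30), (24, 25, 32), (25, 19, 12), (26, 1, 35), (34, 26, 1), (5, 7, 6), (8, 29, 17)}

σ[B > 0 and F < 35]: keep tuples satisfying B > 0 and F < 35 → {(10, 11, 9), (18, 23, 30), (24, 25, 32), (25, 19, 12), (26, 1, 35), (34, 26, 1), (5, 7, 6), (8, 29, 17)}
σ[C = B]: keep tuples satisfying C = B → {(23, 40, 23)}
Difference: {(10, 11, 9), (18, 23, 30), (24, 25, 32), (25, 19, 12), (26, 1, 35), (34, 26, 1), (5, 7, 6), (8, 29, 17)} with {(23, 40, 23)} → {(10, 11, 9), (18, 23, 30), (24, 25, 32), (25, 19, 12), (26, 1, 35), (34, 26, 1), (5, 7, 6), (8, 29, 17)}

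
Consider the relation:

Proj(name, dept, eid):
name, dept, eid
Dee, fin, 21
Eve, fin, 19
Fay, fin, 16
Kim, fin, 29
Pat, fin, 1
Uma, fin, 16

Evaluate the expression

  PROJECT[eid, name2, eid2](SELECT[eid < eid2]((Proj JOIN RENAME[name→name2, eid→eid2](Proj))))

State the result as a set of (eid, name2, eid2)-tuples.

ρ[name→name2, eid→eid2]: schema becomes (name2, dept, eid2); tuples unchanged.
Natural join on dept: {(Dee, fin, 21, Dee, 21), (Dee, fin, 21, Eve, 19), (Dee, fin, 21, Fay, 16), (Dee, fin, 21, Kim, 29), (Dee, fin, 21, Pat, 1), (Dee, fin, 21, Uma, 16), (Eve, fin, 19, Dee, 21), (Eve, fin, 19, Eve, 19), (Eve, fin, 19, Fay, 16), (Eve, fin, 19, Kim, 29), (Eve, fin, 19, Pat, 1), (Eve, fin, 19, Uma, 16), (Fay, fin, 16, Dee, 21), (Fay, fin, 16, Eve, 19), (Fay, fin, 16, Fay, 16), (Fay, fin, 16, Kim, 29), (Fay, fin, 16, Pat, 1), (Fay, fin, 16, Uma, 16), (Kim, fin, 29, Dee, 21), (Kim, fin, 29, Eve, 19), (Kim, fin, 29, Fay, 16), (Kim, fin, 29, Kim, 29), (Kim, fin, 29, Pat, 1), (Kim, fin, 29, Uma, 16), (Pat, fin, 1, Dee, 21), (Pat, fin, 1, Eve, 19), (Pat, fin, 1, Fay, 16), (Pat, fin, 1, Kim, 29), (Pat, fin, 1, Pat, 1), (Pat, fin, 1, Uma, 16), (Uma, fin, 16, Dee, 21), (Uma, fin, 16, Eve, 19), (Uma, fin, 16, Fay, 16), (Uma, fin, 16, Kim, 29), (Uma, fin, 16, Pat, 1), (Uma, fin, 16, Uma, 16)}
Filtering on eid < eid2 leaves {(Dee, fin, 21, Kim, 29), (Eve, fin, 19, Dee, 21), (Eve, fin, 19, Kim, 29), (Fay, fin, 16, Dee, 21), (Fay, fin, 16, Eve, 19), (Fay, fin, 16, Kim, 29), (Pat, fin, 1, Dee, 21), (Pat, fin, 1, Eve, 19), (Pat, fin, 1, Fay, 16), (Pat, fin, 1, Kim, 29), (Pat, fin, 1, Uma, 16), (Uma, fin, 16, Dee, 21), (Uma, fin, 16, Eve, 19), (Uma, fin, 16, Kim, 29)}.
π[eid, name2, eid2]: project onto (eid, name2, eid2) (3 duplicate(s) eliminated) → {(1, Dee, 21), (1, Eve, 19), (1, Fay, 16), (1, Kim, 29), (1, Uma, 16), (16, Dee, 21), (16, Eve, 19), (16, Kim, 29), (19, Dee, 21), (19, Kim, 29), (21, Kim, 29)}

{(1, Dee, 21), (1, Eve, 19), (1, Fay, 16), (1, Kim, 29), (1, Uma, 16), (16, Dee, 21), (16, Eve, 19), (16, Kim, 29), (19, Dee, 21), (19, Kim, 29), (21, Kim, 29)}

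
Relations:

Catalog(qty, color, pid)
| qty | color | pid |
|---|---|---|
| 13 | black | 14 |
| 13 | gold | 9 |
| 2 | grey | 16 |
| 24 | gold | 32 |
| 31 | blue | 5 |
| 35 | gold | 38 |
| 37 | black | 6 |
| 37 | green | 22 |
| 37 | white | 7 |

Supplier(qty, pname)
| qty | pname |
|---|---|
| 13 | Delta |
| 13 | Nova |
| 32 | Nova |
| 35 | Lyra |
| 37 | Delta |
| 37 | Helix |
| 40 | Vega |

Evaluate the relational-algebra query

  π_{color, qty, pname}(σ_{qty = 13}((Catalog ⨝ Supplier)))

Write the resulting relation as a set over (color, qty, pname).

{(black, 13, Delta), (black, 13, Nova), (gold, 13, Delta), (gold, 13, Nova)}

Joining Catalog and Supplier on qty yields {(13, black, 14, Delta), (13, black, 14, Nova), (13, gold, 9, Delta), (13, gold, 9, Nova), (35, gold, 38, Lyra), (37, black, 6, Delta), (37, black, 6, Helix), (37, green, 22, Delta), (37, green, 22, Helix), (37, white, 7, Delta), (37, white, 7, Helix)}.
Apply σ_{qty = 13}; surviving tuples: {(13, black, 14, Delta), (13, black, 14, Nova), (13, gold, 9, Delta), (13, gold, 9, Nova)}
π_{color, qty, pname} gives {(black, 13, Delta), (black, 13, Nova), (gold, 13, Delta), (gold, 13, Nova)}.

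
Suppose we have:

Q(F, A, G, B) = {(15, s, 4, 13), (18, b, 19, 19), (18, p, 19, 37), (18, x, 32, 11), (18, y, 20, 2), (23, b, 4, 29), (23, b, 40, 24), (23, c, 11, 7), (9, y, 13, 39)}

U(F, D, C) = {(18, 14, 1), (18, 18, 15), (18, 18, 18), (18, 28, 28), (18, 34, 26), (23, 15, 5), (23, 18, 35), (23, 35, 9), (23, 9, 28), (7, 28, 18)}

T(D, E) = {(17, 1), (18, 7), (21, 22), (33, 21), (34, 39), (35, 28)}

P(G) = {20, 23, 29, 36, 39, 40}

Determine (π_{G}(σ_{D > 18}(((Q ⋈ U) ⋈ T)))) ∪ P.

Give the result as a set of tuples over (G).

Natural join on F: {(18, b, 19, 19, 14, 1), (18, b, 19, 19, 18, 15), (18, b, 19, 19, 18, 18), (18, b, 19, 19, 28, 28), (18, b, 19, 19, 34, 26), (18, p, 19, 37, 14, 1), (18, p, 19, 37, 18, 15), (18, p, 19, 37, 18, 18), (18, p, 19, 37, 28, 28), (18, p, 19, 37, 34, 26), (18, x, 32, 11, 14, 1), (18, x, 32, 11, 18, 15), (18, x, 32, 11, 18, 18), (18, x, 32, 11, 28, 28), (18, x, 32, 11, 34, 26), (18, y, 20, 2, 14, 1), (18, y, 20, 2, 18, 15), (18, y, 20, 2, 18, 18), (18, y, 20, 2, 28, 28), (18, y, 20, 2, 34, 26), (23, b, 4, 29, 15, 5), (23, b, 4, 29, 18, 35), (23, b, 4, 29, 35, 9), (23, b, 4, 29, 9, 28), (23, b, 40, 24, 15, 5), (23, b, 40, 24, 18, 35), (23, b, 40, 24, 35, 9), (23, b, 40, 24, 9, 28), (23, c, 11, 7, 15, 5), (23, c, 11, 7, 18, 35), (23, c, 11, 7, 35, 9), (23, c, 11, 7, 9, 28)}
Natural join on D: {(18, b, 19, 19, 18, 15, 7), (18, b, 19, 19, 18, 18, 7), (18, b, 19, 19, 34, 26, 39), (18, p, 19, 37, 18, 15, 7), (18, p, 19, 37, 18, 18, 7), (18, p, 19, 37, 34, 26, 39), (18, x, 32, 11, 18, 15, 7), (18, x, 32, 11, 18, 18, 7), (18, x, 32, 11, 34, 26, 39), (18, y, 20, 2, 18, 15, 7), (18, y, 20, 2, 18, 18, 7), (18, y, 20, 2, 34, 26, 39), (23, b, 4, 29, 18, 35, 7), (23, b, 4, 29, 35, 9, 28), (23, b, 40, 24, 18, 35, 7), (23, b, 40, 24, 35, 9, 28), (23, c, 11, 7, 18, 35, 7), (23, c, 11, 7, 35, 9, 28)}
σ[D > 18]: keep tuples satisfying D > 18 → {(18, b, 19, 19, 34, 26, 39), (18, p, 19, 37, 34, 26, 39), (18, x, 32, 11, 34, 26, 39), (18, y, 20, 2, 34, 26, 39), (23, b, 4, 29, 35, 9, 28), (23, b, 40, 24, 35, 9, 28), (23, c, 11, 7, 35, 9, 28)}
Projecting to G (1 duplicate(s) eliminated): {11, 19, 20, 32, 4, 40}
Taking the union: {11, 19, 20, 23, 29, 32, 36, 39, 4, 40}

{11, 19, 20, 23, 29, 32, 36, 39, 4, 40}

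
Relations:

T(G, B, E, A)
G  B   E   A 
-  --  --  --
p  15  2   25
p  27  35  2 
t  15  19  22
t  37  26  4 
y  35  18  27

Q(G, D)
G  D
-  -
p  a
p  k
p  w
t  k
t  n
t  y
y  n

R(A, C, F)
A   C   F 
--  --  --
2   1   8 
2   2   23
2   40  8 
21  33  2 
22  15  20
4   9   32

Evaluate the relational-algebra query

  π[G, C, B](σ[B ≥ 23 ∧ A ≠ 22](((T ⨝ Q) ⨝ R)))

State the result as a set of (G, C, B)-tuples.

Natural join on G: {(p, 15, 2, 25, a), (p, 15, 2, 25, k), (p, 15, 2, 25, w), (p, 27, 35, 2, a), (p, 27, 35, 2, k), (p, 27, 35, 2, w), (t, 15, 19, 22, k), (t, 15, 19, 22, n), (t, 15, 19, 22, y), (t, 37, 26, 4, k), (t, 37, 26, 4, n), (t, 37, 26, 4, y), (y, 35, 18, 27, n)}
Natural join on A: {(p, 27, 35, 2, a, 1, 8), (p, 27, 35, 2, a, 2, 23), (p, 27, 35, 2, a, 40, 8), (p, 27, 35, 2, k, 1, 8), (p, 27, 35, 2, k, 2, 23), (p, 27, 35, 2, k, 40, 8), (p, 27, 35, 2, w, 1, 8), (p, 27, 35, 2, w, 2, 23), (p, 27, 35, 2, w, 40, 8), (t, 15, 19, 22, k, 15, 20), (t, 15, 19, 22, n, 15, 20), (t, 15, 19, 22, y, 15, 20), (t, 37, 26, 4, k, 9, 32), (t, 37, 26, 4, n, 9, 32), (t, 37, 26, 4, y, 9, 32)}
σ[B ≥ 23 ∧ A ≠ 22]: keep tuples satisfying B ≥ 23 ∧ A ≠ 22 → {(p, 27, 35, 2, a, 1, 8), (p, 27, 35, 2, a, 2, 23), (p, 27, 35, 2, a, 40, 8), (p, 27, 35, 2, k, 1, 8), (p, 27, 35, 2, k, 2, 23), (p, 27, 35, 2, k, 40, 8), (p, 27, 35, 2, w, 1, 8), (p, 27, 35, 2, w, 2, 23), (p, 27, 35, 2, w, 40, 8), (t, 37, 26, 4, k, 9, 32), (t, 37, 26, 4, n, 9, 32), (t, 37, 26, 4, y, 9, 32)}
π[G, C, B]: project onto (G, C, B) (8 duplicate(s) eliminated) → {(p, 1, 27), (p, 2, 27), (p, 40, 27), (t, 9, 37)}

{(p, 1, 27), (p, 2, 27), (p, 40, 27), (t, 9, 37)}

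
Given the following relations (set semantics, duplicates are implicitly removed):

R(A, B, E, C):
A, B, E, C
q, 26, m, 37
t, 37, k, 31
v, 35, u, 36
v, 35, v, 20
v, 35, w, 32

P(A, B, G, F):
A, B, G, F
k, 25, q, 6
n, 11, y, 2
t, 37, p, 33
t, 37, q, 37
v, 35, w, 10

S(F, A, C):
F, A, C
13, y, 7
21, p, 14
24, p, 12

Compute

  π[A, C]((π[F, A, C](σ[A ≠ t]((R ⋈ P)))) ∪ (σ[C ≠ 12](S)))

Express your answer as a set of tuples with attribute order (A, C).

R ⋈ P (natural join on A, B): {(t, 37, k, 31, p, 33), (t, 37, k, 31, q, 37), (v, 35, u, 36, w, 10), (v, 35, v, 20, w, 10), (v, 35, w, 32, w, 10)}
Filtering on A ≠ t leaves {(v, 35, u, 36, w, 10), (v, 35, v, 20, w, 10), (v, 35, w, 32, w, 10)}.
Keep only column(s) F, A, C: {(10, v, 20), (10, v, 32), (10, v, 36)}
Filtering on C ≠ 12 leaves {(13, y, 7), (21, p, 14)}.
Union: {(10, v, 20), (10, v, 32), (10, v, 36)} with {(13, y, 7), (21, p, 14)} → {(10, v, 20), (10, v, 32), (10, v, 36), (13, y, 7), (21, p, 14)}
Keep only column(s) A, C: {(p, 14), (v, 20), (v, 32), (v, 36), (y, 7)}

{(p, 14), (v, 20), (v, 32), (v, 36), (y, 7)}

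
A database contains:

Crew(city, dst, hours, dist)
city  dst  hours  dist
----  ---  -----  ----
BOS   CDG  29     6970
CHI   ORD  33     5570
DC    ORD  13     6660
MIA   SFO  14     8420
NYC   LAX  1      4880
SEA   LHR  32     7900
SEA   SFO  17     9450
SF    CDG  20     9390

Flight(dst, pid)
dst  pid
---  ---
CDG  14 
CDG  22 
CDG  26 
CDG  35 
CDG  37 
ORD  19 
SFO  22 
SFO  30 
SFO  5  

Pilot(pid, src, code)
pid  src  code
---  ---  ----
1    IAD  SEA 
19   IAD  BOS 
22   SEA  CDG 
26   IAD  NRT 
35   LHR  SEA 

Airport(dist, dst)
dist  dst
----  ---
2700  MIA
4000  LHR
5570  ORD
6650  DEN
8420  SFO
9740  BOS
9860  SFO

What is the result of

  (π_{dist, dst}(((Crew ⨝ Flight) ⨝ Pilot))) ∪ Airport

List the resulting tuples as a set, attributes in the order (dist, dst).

{(2700, MIA), (4000, LHR), (5570, ORD), (6650, DEN), (6660, ORD), (6970, CDG), (8420, SFO), (9390, CDG), (9450, SFO), (9740, BOS), (9860, SFO)}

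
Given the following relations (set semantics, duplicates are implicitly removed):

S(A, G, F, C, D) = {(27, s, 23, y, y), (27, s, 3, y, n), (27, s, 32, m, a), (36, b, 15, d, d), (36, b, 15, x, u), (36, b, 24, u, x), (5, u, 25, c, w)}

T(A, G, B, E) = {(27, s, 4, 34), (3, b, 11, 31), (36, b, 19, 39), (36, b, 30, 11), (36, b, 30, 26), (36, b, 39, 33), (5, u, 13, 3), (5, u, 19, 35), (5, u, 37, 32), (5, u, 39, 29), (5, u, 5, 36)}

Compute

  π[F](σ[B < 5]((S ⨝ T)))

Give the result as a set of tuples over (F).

{23, 3, 32}

S ⋈ T (natural join on A, G): {(27, s, 23, y, y, 4, 34), (27, s, 3, y, n, 4, 34), (27, s, 32, m, a, 4, 34), (36, b, 15, d, d, 19, 39), (36, b, 15, d, d, 30, 11), (36, b, 15, d, d, 30, 26), (36, b, 15, d, d, 39, 33), (36, b, 15, x, u, 19, 39), (36, b, 15, x, u, 30, 11), (36, b, 15, x, u, 30, 26), (36, b, 15, x, u, 39, 33), (36, b, 24, u, x, 19, 39), (36, b, 24, u, x, 30, 11), (36, b, 24, u, x, 30, 26), (36, b, 24, u, x, 39, 33), (5, u, 25, c, w, 13, 3), (5, u, 25, c, w, 19, 35), (5, u, 25, c, w, 37, 32), (5, u, 25, c, w, 39, 29), (5, u, 25, c, w, 5, 36)}
Selection B < 5: {(27, s, 23, y, y, 4, 34), (27, s, 3, y, n, 4, 34), (27, s, 32, m, a, 4, 34)}
Keep only column(s) F: {23, 3, 32}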